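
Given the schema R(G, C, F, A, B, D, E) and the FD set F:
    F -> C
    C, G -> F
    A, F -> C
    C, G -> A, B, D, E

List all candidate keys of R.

{G} never appears on the right of any FD, so every key must include it.
{C, G}⁺ = {A, B, C, D, E, F, G} — all of the relation — so {C, G} is a candidate key.
{F, G}⁺ = {A, B, C, D, E, F, G} — all of the relation — so {F, G} is a candidate key.
Any other superkey properly contains one of these, so there are no further candidate keys.

{C, G}, {F, G}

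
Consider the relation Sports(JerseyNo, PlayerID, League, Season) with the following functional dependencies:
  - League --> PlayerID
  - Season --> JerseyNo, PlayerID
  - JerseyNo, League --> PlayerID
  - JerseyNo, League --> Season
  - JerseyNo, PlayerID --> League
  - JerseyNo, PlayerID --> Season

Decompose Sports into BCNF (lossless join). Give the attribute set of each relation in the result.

{JerseyNo, League, Season}; {League, PlayerID}

Candidate keys of the original relation: {JerseyNo, League}, {JerseyNo, PlayerID}, {Season}.
Within {JerseyNo, League, PlayerID, Season}: {League}⁺ ∩ {JerseyNo, League, PlayerID, Season} = {League, PlayerID}, not the whole set, so League --> PlayerID violates BCNF; decompose into {League, PlayerID} and {JerseyNo, League, Season}.
{League, PlayerID}: every determinant is a superkey — BCNF.
{JerseyNo, League, Season}: every determinant is a superkey — BCNF.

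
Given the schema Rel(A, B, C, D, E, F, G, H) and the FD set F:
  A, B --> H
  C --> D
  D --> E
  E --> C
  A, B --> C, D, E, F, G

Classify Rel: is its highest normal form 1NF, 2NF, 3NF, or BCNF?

Candidate key: {A, B}. Prime attributes: {A, B}.
For C --> D we have {C}⁺ = {C, D, E}; {C} is not a superkey, so BCNF fails.
C --> D determines the non-prime attribute {D} from a non-superkey — 3NF is violated.
No proper subset of a key has a non-prime attribute in its closure, so there is no partial dependency; 2NF holds.

2NF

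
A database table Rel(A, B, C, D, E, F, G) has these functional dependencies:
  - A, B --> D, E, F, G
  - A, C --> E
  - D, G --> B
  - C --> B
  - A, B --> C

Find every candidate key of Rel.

{A} never appears on the right of any FD, so every key must include it.
{A, B} is a candidate key since {A, B}⁺ = {A, B, C, D, E, F, G} covers every attribute.
{A, C} is a candidate key since {A, C}⁺ = {A, B, C, D, E, F, G} covers every attribute.
{A, D, G} is a candidate key since {A, D, G}⁺ = {A, B, C, D, E, F, G} covers every attribute.
These are minimal and exhaustive — every other superkey contains one of them.

{A, B}, {A, C}, {A, D, G}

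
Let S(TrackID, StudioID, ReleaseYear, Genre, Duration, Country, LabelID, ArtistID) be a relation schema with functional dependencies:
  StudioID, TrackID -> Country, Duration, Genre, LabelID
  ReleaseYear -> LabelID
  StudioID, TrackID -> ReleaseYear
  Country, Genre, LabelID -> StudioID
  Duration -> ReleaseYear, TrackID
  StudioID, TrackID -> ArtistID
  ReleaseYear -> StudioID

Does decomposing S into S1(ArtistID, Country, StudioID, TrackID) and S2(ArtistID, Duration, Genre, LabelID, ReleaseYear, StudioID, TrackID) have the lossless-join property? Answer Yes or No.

Yes

Common attributes: {ArtistID, StudioID, TrackID}; their closure is {ArtistID, Country, Duration, Genre, LabelID, ReleaseYear, StudioID, TrackID}.
Since S1 ⊆ {ArtistID, Country, Duration, Genre, LabelID, ReleaseYear, StudioID, TrackID}, the intersection is a superkey of S1; the decomposition is lossless.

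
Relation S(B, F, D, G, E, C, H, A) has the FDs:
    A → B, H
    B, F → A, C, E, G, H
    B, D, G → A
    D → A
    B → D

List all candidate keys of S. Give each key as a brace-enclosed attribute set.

{A, F}, {B, F}, {D, F}

No FD produces {F}, so it must be in every candidate key.
{A, F}⁺ = {A, B, C, D, E, F, G, H} — all of the relation — so {A, F} is a candidate key.
{B, F}⁺ = {A, B, C, D, E, F, G, H} — all of the relation — so {B, F} is a candidate key.
{D, F}⁺ = {A, B, C, D, E, F, G, H} — all of the relation — so {D, F} is a candidate key.
No proper subset of any of these is a key, and no other minimal superkey exists.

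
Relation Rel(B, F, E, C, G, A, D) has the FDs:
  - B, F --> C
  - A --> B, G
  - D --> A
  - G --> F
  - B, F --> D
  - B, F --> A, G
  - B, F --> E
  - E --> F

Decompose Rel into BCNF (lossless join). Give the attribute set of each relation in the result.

{A, B, C, D, E, G}; {F, G}

Candidate keys of the original relation: {A}, {B, E}, {B, F}, {B, G}, {D}.
Within {A, B, C, D, E, F, G}: {G}⁺ ∩ {A, B, C, D, E, F, G} = {F, G}, not the whole set, so G --> F violates BCNF; decompose into {F, G} and {A, B, C, D, E, G}.
{F, G} has no BCNF violation.
{A, B, C, D, E, G} has no BCNF violation.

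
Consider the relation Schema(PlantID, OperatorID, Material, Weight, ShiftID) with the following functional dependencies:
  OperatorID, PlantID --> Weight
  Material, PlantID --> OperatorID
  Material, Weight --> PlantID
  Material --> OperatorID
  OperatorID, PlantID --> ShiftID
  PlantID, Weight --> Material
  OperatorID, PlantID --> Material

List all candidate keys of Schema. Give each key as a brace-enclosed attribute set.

{Material, PlantID}, {Material, Weight}, {OperatorID, PlantID}, {PlantID, Weight}

{Material, PlantID} is a candidate key since {Material, PlantID}⁺ = {Material, OperatorID, PlantID, ShiftID, Weight} covers every attribute.
{Material, Weight} is a candidate key since {Material, Weight}⁺ = {Material, OperatorID, PlantID, ShiftID, Weight} covers every attribute.
{OperatorID, PlantID} is a candidate key since {OperatorID, PlantID}⁺ = {Material, OperatorID, PlantID, ShiftID, Weight} covers every attribute.
{PlantID, Weight} is a candidate key since {PlantID, Weight}⁺ = {Material, OperatorID, PlantID, ShiftID, Weight} covers every attribute.
No proper subset of any of these is a key, and no other minimal superkey exists.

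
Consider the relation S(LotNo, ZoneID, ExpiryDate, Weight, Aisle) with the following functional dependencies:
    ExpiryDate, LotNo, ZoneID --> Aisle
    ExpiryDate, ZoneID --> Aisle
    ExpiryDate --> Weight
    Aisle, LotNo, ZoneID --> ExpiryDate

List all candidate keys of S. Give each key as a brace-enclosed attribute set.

Attributes never on any right-hand side: {LotNo, ZoneID} — every candidate key must contain all of them.
{Aisle, LotNo, ZoneID} is a candidate key since {Aisle, LotNo, ZoneID}⁺ = {Aisle, ExpiryDate, LotNo, Weight, ZoneID} covers every attribute.
{ExpiryDate, LotNo, ZoneID} is a candidate key since {ExpiryDate, LotNo, ZoneID}⁺ = {Aisle, ExpiryDate, LotNo, Weight, ZoneID} covers every attribute.
No proper subset of any of these is a key, and no other minimal superkey exists.

{Aisle, LotNo, ZoneID}, {ExpiryDate, LotNo, ZoneID}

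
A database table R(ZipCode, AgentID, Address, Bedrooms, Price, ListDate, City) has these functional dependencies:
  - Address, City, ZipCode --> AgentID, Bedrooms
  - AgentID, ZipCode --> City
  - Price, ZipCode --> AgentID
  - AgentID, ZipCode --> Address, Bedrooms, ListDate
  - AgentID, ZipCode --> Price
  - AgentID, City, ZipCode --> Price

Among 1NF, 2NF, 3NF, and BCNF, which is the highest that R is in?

Candidate keys: {Address, City, ZipCode}, {AgentID, ZipCode}, {Price, ZipCode}. Prime attributes: {Address, AgentID, City, Price, ZipCode}.
The left-hand side of every FD is a superkey, so BCNF is satisfied.

BCNF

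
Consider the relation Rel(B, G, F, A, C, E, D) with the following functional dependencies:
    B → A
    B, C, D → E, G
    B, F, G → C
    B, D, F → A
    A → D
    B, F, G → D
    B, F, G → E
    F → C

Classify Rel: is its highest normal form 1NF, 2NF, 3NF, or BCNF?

Candidate key: {B, F}. Prime attributes: {B, F}.
B → A: {B}⁺ = {A, B, D}, which is not all of the attributes, so the left side is not a superkey — BCNF is violated.
B → A determines the non-prime attribute {A} from a non-superkey — 3NF is violated.
Since {B} ⊂ {B, F} and {B}⁺ ⊇ {A, D} with {A, D} non-prime, there is a partial dependency; 2NF fails.

1NF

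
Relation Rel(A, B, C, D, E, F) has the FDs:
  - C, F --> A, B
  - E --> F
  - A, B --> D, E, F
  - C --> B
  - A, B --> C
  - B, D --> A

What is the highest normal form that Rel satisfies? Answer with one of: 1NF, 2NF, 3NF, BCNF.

3NF

Candidate keys: {A, B}, {A, C}, {B, D}, {C, D}, {C, E}, {C, F}. Prime attributes: {A, B, C, D, E, F}.
For E --> F we have {E}⁺ = {E, F}; {E} is not a superkey, so BCNF fails.
Its right-hand attributes {F} are all prime, as are those of every other non-superkey FD — the relation is in 3NF.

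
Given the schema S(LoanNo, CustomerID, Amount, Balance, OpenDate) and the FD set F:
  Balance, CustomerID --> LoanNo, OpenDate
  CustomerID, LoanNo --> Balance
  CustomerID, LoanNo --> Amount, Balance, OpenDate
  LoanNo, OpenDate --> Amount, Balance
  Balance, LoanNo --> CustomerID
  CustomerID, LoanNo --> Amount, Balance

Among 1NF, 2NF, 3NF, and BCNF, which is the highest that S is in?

BCNF

Candidate keys: {Balance, CustomerID}, {Balance, LoanNo}, {CustomerID, LoanNo}, {LoanNo, OpenDate}. Prime attributes: {Balance, CustomerID, LoanNo, OpenDate}.
The left-hand side of every FD is a superkey, so BCNF is satisfied.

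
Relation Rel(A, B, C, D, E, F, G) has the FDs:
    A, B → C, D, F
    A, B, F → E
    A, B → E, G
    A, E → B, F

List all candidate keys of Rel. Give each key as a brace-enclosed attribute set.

{A, B}, {A, E}

{A} never appears on the right of any FD, so every key must include it.
{A, B}⁺ = {A, B, C, D, E, F, G} — all of the relation — so {A, B} is a candidate key.
{A, E}⁺ = {A, B, C, D, E, F, G} — all of the relation — so {A, E} is a candidate key.
Any other superkey properly contains one of these, so there are no further candidate keys.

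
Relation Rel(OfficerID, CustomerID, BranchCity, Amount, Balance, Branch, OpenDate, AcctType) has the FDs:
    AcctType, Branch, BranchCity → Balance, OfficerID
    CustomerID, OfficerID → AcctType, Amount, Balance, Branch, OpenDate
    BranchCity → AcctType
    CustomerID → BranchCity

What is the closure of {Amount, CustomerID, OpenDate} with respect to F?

Start with {Amount, CustomerID, OpenDate}.
CustomerID → BranchCity applies; add {BranchCity} → now {Amount, BranchCity, CustomerID, OpenDate}.
BranchCity → AcctType applies; add {AcctType} → now {AcctType, Amount, BranchCity, CustomerID, OpenDate}.
No further FD applies.

{AcctType, Amount, BranchCity, CustomerID, OpenDate}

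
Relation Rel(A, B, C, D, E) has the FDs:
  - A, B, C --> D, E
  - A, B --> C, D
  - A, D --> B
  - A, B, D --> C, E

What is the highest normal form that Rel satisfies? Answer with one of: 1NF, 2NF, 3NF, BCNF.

BCNF

Candidate keys: {A, B}, {A, D}. Prime attributes: {A, B, D}.
Every FD has a superkey on the left, so the relation is in BCNF.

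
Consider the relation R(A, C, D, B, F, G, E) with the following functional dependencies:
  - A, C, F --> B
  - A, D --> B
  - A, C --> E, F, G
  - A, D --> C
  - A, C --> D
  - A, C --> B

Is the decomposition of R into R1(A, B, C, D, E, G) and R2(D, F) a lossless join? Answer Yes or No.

No

R1 ∩ R2 = {D}; its closure under F is {D}.
R1 ⊄ {D} and R2 ⊄ {D}, so the split is lossy.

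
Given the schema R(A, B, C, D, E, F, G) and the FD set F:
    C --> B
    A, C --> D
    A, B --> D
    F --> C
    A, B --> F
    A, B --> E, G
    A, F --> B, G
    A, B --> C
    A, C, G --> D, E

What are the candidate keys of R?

{A} never appears on the right of any FD, so every key must include it.
{A, B}⁺ = {A, B, C, D, E, F, G} — all of the relation — so {A, B} is a candidate key.
{A, C}⁺ = {A, B, C, D, E, F, G} — all of the relation — so {A, C} is a candidate key.
{A, F}⁺ = {A, B, C, D, E, F, G} — all of the relation — so {A, F} is a candidate key.
Any other superkey properly contains one of these, so there are no further candidate keys.

{A, B}, {A, C}, {A, F}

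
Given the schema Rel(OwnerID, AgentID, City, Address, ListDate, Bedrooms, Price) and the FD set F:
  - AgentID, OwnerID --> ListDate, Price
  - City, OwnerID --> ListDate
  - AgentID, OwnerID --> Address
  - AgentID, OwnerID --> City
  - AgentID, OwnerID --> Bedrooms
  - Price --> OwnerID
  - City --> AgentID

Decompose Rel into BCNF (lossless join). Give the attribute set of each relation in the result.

Candidate keys of the original relation: {AgentID, OwnerID}, {AgentID, Price}, {City, OwnerID}, {City, Price}.
{Address, AgentID, Bedrooms, City, ListDate, OwnerID, Price}: {Price} determines {OwnerID, Price} here but is not a superkey — split on Price --> OwnerID, giving {OwnerID, Price} and {Address, AgentID, Bedrooms, City, ListDate, Price}.
{OwnerID, Price} is in BCNF.
{Address, AgentID, Bedrooms, City, ListDate, Price}: {City} determines {AgentID, City} here but is not a superkey — split on City --> AgentID, giving {AgentID, City} and {Address, Bedrooms, City, ListDate, Price}.
{AgentID, City} is in BCNF.
{Address, Bedrooms, City, ListDate, Price} is in BCNF.

{Address, Bedrooms, City, ListDate, Price}; {AgentID, City}; {OwnerID, Price}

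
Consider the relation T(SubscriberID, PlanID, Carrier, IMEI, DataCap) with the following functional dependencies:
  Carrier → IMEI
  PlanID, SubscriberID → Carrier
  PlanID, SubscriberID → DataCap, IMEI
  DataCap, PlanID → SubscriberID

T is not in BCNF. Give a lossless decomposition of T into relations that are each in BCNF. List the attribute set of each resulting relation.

{Carrier, DataCap, PlanID, SubscriberID}; {Carrier, IMEI}

Candidate keys of the original relation: {DataCap, PlanID}, {PlanID, SubscriberID}.
In {Carrier, DataCap, IMEI, PlanID, SubscriberID}, {Carrier} is not a superkey ({Carrier}⁺ restricted to this set is {Carrier, IMEI}), so split on Carrier → IMEI into {Carrier, IMEI} and {Carrier, DataCap, PlanID, SubscriberID}.
{Carrier, IMEI} is in BCNF.
{Carrier, DataCap, PlanID, SubscriberID} is in BCNF.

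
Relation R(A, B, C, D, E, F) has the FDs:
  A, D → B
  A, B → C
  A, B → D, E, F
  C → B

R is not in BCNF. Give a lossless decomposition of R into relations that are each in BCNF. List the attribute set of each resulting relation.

Candidate keys of the original relation: {A, B}, {A, C}, {A, D}.
In {A, B, C, D, E, F}, {C} is not a superkey ({C}⁺ restricted to this set is {B, C}), so split on C → B into {B, C} and {A, C, D, E, F}.
{B, C} is in BCNF.
{A, C, D, E, F} is in BCNF.

{A, C, D, E, F}; {B, C}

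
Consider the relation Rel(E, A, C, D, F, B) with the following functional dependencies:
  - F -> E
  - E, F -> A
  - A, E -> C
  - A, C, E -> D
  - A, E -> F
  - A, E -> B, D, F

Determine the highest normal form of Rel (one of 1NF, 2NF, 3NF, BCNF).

BCNF

Candidate keys: {A, E}, {F}. Prime attributes: {A, E, F}.
Every FD has a superkey on the left, so the relation is in BCNF.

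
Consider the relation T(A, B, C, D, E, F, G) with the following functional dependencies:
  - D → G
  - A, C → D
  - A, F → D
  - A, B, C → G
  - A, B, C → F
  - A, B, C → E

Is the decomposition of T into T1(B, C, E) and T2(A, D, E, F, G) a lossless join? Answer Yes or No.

No

The shared attributes are {E} and {E}⁺ = {E}.
T1 ⊄ {E} and T2 ⊄ {E}, so the split is lossy.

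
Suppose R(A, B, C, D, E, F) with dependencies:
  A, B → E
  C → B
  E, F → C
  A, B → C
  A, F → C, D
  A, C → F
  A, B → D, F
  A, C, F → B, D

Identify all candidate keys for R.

{A, B}, {A, C}, {A, F}

{A} never appears on the right of any FD, so every key must include it.
{A, B} is a candidate key since {A, B}⁺ = {A, B, C, D, E, F} covers every attribute.
{A, C} is a candidate key since {A, C}⁺ = {A, B, C, D, E, F} covers every attribute.
{A, F} is a candidate key since {A, F}⁺ = {A, B, C, D, E, F} covers every attribute.
No proper subset of any of these is a key, and no other minimal superkey exists.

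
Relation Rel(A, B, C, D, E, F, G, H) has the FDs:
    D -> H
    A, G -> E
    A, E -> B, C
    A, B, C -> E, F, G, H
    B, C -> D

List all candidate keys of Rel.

{A} never appears on the right of any FD, so every key must include it.
Closure of {A, E} is {A, B, C, D, E, F, G, H}, the whole schema; {A, E} is a candidate key.
Closure of {A, G} is {A, B, C, D, E, F, G, H}, the whole schema; {A, G} is a candidate key.
Closure of {A, B, C} is {A, B, C, D, E, F, G, H}, the whole schema; {A, B, C} is a candidate key.
No proper subset of any of these is a key, and no other minimal superkey exists.

{A, B, C}, {A, E}, {A, G}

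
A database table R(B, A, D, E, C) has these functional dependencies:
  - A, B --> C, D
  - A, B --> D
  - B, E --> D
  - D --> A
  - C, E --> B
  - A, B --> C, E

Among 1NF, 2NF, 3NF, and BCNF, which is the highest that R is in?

3NF

Candidate keys: {A, B}, {B, D}, {B, E}, {C, E}. Prime attributes: {A, B, C, D, E}.
D --> A breaks BCNF: {D}⁺ = {A, D}, so {D} is not a superkey.
But every attribute on its right side ({A}) is prime, and the same holds for every other non-superkey FD, so 3NF still holds.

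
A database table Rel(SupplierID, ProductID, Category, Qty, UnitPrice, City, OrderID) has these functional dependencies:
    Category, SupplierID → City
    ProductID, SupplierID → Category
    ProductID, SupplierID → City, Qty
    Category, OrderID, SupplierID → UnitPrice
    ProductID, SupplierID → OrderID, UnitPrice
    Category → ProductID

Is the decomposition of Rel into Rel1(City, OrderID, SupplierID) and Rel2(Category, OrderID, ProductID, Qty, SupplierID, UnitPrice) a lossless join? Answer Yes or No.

No

The shared attributes are {OrderID, SupplierID} and {OrderID, SupplierID}⁺ = {OrderID, SupplierID}.
Neither Rel1 nor Rel2 is contained in that closure, so the decomposition is lossy.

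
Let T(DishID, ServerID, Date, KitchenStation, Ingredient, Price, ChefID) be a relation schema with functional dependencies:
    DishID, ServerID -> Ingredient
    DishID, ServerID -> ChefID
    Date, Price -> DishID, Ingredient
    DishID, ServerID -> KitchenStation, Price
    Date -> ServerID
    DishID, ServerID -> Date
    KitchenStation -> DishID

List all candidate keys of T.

{Date, DishID}, {Date, KitchenStation}, {Date, Price}, {DishID, ServerID}, {KitchenStation, ServerID}

{Date, DishID}⁺ = {ChefID, Date, DishID, Ingredient, KitchenStation, Price, ServerID}, which is every attribute, so {Date, DishID} is a candidate key.
{Date, KitchenStation}⁺ = {ChefID, Date, DishID, Ingredient, KitchenStation, Price, ServerID}, which is every attribute, so {Date, KitchenStation} is a candidate key.
{Date, Price}⁺ = {ChefID, Date, DishID, Ingredient, KitchenStation, Price, ServerID}, which is every attribute, so {Date, Price} is a candidate key.
{DishID, ServerID}⁺ = {ChefID, Date, DishID, Ingredient, KitchenStation, Price, ServerID}, which is every attribute, so {DishID, ServerID} is a candidate key.
{KitchenStation, ServerID}⁺ = {ChefID, Date, DishID, Ingredient, KitchenStation, Price, ServerID}, which is every attribute, so {KitchenStation, ServerID} is a candidate key.
Any other superkey properly contains one of these, so there are no further candidate keys.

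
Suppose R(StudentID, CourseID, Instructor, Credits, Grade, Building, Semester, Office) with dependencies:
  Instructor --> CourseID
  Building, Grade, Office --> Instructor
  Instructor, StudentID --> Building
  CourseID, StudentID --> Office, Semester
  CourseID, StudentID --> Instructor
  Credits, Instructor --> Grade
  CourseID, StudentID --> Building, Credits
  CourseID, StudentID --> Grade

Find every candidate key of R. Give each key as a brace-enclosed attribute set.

{StudentID} never appears on the right of any FD, so every key must include it.
{CourseID, StudentID}⁺ = {Building, CourseID, Credits, Grade, Instructor, Office, Semester, StudentID}, which is every attribute, so {CourseID, StudentID} is a candidate key.
{Instructor, StudentID}⁺ = {Building, CourseID, Credits, Grade, Instructor, Office, Semester, StudentID}, which is every attribute, so {Instructor, StudentID} is a candidate key.
{Building, Grade, Office, StudentID}⁺ = {Building, CourseID, Credits, Grade, Instructor, Office, Semester, StudentID}, which is every attribute, so {Building, Grade, Office, StudentID} is a candidate key.
These are minimal and exhaustive — every other superkey contains one of them.

{Building, Grade, Office, StudentID}, {CourseID, StudentID}, {Instructor, StudentID}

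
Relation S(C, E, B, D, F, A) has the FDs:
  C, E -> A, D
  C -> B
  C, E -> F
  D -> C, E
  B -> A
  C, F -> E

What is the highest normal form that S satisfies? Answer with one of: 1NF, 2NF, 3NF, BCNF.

Candidate keys: {C, E}, {C, F}, {D}. Prime attributes: {C, D, E, F}.
C -> B breaks BCNF: {C}⁺ = {A, B, C}, so {C} is not a superkey.
C -> B has non-prime {B} on the right and a non-superkey on the left, so 3NF fails.
Since {C} ⊂ {C, E} and {C}⁺ ⊇ {A, B} with {A, B} non-prime, there is a partial dependency; 2NF fails.

1NF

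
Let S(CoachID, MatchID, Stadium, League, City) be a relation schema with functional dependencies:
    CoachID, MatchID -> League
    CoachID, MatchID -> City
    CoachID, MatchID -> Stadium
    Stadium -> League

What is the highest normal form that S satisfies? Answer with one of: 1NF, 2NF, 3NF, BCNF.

2NF

Candidate key: {CoachID, MatchID}. Prime attributes: {CoachID, MatchID}.
Stadium -> League: {Stadium}⁺ = {League, Stadium}, which is not all of the attributes, so the left side is not a superkey — BCNF is violated.
Stadium -> League determines the non-prime attribute {League} from a non-superkey — 3NF is violated.
No non-prime attribute depends on a proper subset of any candidate key, so 2NF holds.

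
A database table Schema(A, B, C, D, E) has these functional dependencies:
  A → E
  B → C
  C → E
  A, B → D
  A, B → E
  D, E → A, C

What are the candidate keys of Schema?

No FD produces {B}, so it must be in every candidate key.
{A, B}⁺ = {A, B, C, D, E}, which is every attribute, so {A, B} is a candidate key.
{B, D}⁺ = {A, B, C, D, E}, which is every attribute, so {B, D} is a candidate key.
No proper subset of any of these is a key, and no other minimal superkey exists.

{A, B}, {B, D}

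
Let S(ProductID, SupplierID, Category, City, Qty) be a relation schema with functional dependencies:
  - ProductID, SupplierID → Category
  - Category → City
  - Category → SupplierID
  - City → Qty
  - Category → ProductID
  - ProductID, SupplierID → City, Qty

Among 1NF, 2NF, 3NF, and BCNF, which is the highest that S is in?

2NF

Candidate keys: {Category}, {ProductID, SupplierID}. Prime attributes: {Category, ProductID, SupplierID}.
City → Qty breaks BCNF: {City}⁺ = {City, Qty}, so {City} is not a superkey.
Because {Qty} is non-prime and the left side of City → Qty is not a superkey, the relation is not in 3NF.
Checking every proper subset of each key, none determines a non-prime attribute — 2NF is satisfied.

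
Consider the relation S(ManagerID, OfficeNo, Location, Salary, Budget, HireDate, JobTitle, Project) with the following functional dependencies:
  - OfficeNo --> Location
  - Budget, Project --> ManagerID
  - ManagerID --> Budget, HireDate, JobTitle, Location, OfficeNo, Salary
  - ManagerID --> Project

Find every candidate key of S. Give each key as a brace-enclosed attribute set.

{ManagerID}⁺ = {Budget, HireDate, JobTitle, Location, ManagerID, OfficeNo, Project, Salary}, which is every attribute, so {ManagerID} is a candidate key.
{Budget, Project}⁺ = {Budget, HireDate, JobTitle, Location, ManagerID, OfficeNo, Project, Salary}, which is every attribute, so {Budget, Project} is a candidate key.
These are minimal and exhaustive — every other superkey contains one of them.

{Budget, Project}, {ManagerID}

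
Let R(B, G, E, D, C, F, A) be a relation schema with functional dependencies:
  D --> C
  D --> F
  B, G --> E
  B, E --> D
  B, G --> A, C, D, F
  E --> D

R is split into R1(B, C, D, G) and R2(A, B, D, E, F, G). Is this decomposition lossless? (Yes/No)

R1 ∩ R2 = {B, D, G}; its closure under F is {A, B, C, D, E, F, G}.
This includes all of R1, so the common attributes are a superkey of R1 — the join is lossless.

Yes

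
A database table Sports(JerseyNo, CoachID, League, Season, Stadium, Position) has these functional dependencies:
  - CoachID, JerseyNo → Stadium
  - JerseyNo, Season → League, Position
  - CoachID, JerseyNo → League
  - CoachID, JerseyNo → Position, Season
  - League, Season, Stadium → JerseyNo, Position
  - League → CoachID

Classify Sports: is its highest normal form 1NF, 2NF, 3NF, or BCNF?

3NF

Candidate keys: {CoachID, JerseyNo}, {JerseyNo, League}, {JerseyNo, Season}, {League, Season, Stadium}. Prime attributes: {CoachID, JerseyNo, League, Season, Stadium}.
League → CoachID: {League}⁺ = {CoachID, League}, which is not all of the attributes, so the left side is not a superkey — BCNF is violated.
But every attribute on its right side ({CoachID}) is prime, and the same holds for every other non-superkey FD, so 3NF still holds.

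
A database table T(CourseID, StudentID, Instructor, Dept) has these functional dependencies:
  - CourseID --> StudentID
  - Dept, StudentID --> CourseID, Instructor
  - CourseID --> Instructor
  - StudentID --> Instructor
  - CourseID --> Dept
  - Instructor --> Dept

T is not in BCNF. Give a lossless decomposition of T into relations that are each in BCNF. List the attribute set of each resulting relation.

Candidate keys of the original relation: {CourseID}, {StudentID}.
In {CourseID, Dept, Instructor, StudentID}, {Instructor} is not a superkey ({Instructor}⁺ restricted to this set is {Dept, Instructor}), so split on Instructor --> Dept into {Dept, Instructor} and {CourseID, Instructor, StudentID}.
{Dept, Instructor} has no BCNF violation.
{CourseID, Instructor, StudentID} has no BCNF violation.

{CourseID, Instructor, StudentID}; {Dept, Instructor}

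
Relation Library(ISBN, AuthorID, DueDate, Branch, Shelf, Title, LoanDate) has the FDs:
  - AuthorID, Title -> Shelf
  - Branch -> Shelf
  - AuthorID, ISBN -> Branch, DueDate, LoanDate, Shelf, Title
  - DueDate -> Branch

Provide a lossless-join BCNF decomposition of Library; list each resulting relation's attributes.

Candidate key of the original relation: {AuthorID, ISBN}.
Within {AuthorID, Branch, DueDate, ISBN, LoanDate, Shelf, Title}: {AuthorID, Title}⁺ ∩ {AuthorID, Branch, DueDate, ISBN, LoanDate, Shelf, Title} = {AuthorID, Shelf, Title}, not the whole set, so AuthorID, Title -> Shelf violates BCNF; decompose into {AuthorID, Shelf, Title} and {AuthorID, Branch, DueDate, ISBN, LoanDate, Title}.
{AuthorID, Shelf, Title} has no BCNF violation.
Within {AuthorID, Branch, DueDate, ISBN, LoanDate, Title}: {DueDate}⁺ ∩ {AuthorID, Branch, DueDate, ISBN, LoanDate, Title} = {Branch, DueDate}, not the whole set, so DueDate -> Branch violates BCNF; decompose into {Branch, DueDate} and {AuthorID, DueDate, ISBN, LoanDate, Title}.
{Branch, DueDate} has no BCNF violation.
{AuthorID, DueDate, ISBN, LoanDate, Title} has no BCNF violation.

{AuthorID, DueDate, ISBN, LoanDate, Title}; {AuthorID, Shelf, Title}; {Branch, DueDate}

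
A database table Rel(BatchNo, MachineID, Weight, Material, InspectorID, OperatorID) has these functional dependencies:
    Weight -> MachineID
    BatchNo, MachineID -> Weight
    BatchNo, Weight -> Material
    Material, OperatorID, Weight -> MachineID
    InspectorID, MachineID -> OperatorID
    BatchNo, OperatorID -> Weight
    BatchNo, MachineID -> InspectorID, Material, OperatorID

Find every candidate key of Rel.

{BatchNo, MachineID}, {BatchNo, OperatorID}, {BatchNo, Weight}

Attributes never on any right-hand side: {BatchNo} — every candidate key must contain it.
{BatchNo, MachineID}⁺ = {BatchNo, InspectorID, MachineID, Material, OperatorID, Weight}, which is every attribute, so {BatchNo, MachineID} is a candidate key.
{BatchNo, OperatorID}⁺ = {BatchNo, InspectorID, MachineID, Material, OperatorID, Weight}, which is every attribute, so {BatchNo, OperatorID} is a candidate key.
{BatchNo, Weight}⁺ = {BatchNo, InspectorID, MachineID, Material, OperatorID, Weight}, which is every attribute, so {BatchNo, Weight} is a candidate key.
No proper subset of any of these is a key, and no other minimal superkey exists.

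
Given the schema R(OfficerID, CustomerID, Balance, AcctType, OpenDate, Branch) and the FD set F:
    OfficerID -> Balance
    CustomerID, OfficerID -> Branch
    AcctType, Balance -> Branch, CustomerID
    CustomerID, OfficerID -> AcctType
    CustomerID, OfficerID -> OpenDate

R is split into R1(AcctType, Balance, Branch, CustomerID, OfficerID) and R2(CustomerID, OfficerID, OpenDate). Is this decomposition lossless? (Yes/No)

Yes

R1 ∩ R2 = {CustomerID, OfficerID}; its closure under F is {AcctType, Balance, Branch, CustomerID, OfficerID, OpenDate}.
Since R1 ⊆ {AcctType, Balance, Branch, CustomerID, OfficerID, OpenDate}, the intersection is a superkey of R1; the decomposition is lossless.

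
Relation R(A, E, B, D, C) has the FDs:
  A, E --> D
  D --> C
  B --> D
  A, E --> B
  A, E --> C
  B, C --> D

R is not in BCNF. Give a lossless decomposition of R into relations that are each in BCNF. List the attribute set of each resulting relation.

{A, B, E}; {B, D}; {C, D}

Candidate key of the original relation: {A, E}.
In {A, B, C, D, E}, {D} is not a superkey ({D}⁺ restricted to this set is {C, D}), so split on D --> C into {C, D} and {A, B, D, E}.
{C, D} is in BCNF.
In {A, B, D, E}, {B} is not a superkey ({B}⁺ restricted to this set is {B, D}), so split on B --> D into {B, D} and {A, B, E}.
{B, D} is in BCNF.
{A, B, E} is in BCNF.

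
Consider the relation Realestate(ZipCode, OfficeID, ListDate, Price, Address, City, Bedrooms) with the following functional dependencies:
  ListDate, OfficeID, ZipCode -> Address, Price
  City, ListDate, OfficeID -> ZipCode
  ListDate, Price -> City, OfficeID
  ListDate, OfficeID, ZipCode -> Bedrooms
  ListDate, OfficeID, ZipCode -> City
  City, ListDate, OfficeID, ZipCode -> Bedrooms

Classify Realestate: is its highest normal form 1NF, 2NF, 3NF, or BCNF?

Candidate keys: {City, ListDate, OfficeID}, {ListDate, OfficeID, ZipCode}, {ListDate, Price}. Prime attributes: {City, ListDate, OfficeID, Price, ZipCode}.
Every FD has a superkey on the left, so the relation is in BCNF.

BCNF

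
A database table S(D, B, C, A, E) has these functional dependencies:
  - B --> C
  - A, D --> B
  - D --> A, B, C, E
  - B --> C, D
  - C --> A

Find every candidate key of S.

{B}, {D}

{B}⁺ = {A, B, C, D, E}, which is every attribute, so {B} is a candidate key.
{D}⁺ = {A, B, C, D, E}, which is every attribute, so {D} is a candidate key.
No proper subset of any of these is a key, and no other minimal superkey exists.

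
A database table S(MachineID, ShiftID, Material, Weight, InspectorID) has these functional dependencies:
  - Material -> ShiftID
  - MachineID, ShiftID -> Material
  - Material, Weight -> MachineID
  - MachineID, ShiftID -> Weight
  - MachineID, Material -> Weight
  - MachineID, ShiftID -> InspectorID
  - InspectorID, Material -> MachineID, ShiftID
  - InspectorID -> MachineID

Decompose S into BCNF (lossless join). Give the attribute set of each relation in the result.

Candidate keys of the original relation: {InspectorID, Material}, {InspectorID, ShiftID}, {MachineID, Material}, {MachineID, ShiftID}, {Material, Weight}.
In {InspectorID, MachineID, Material, ShiftID, Weight}, {Material} is not a superkey ({Material}⁺ restricted to this set is {Material, ShiftID}), so split on Material -> ShiftID into {Material, ShiftID} and {InspectorID, MachineID, Material, Weight}.
{Material, ShiftID} has no BCNF violation.
In {InspectorID, MachineID, Material, Weight}, {InspectorID} is not a superkey ({InspectorID}⁺ restricted to this set is {InspectorID, MachineID}), so split on InspectorID -> MachineID into {InspectorID, MachineID} and {InspectorID, Material, Weight}.
{InspectorID, MachineID} has no BCNF violation.
{InspectorID, Material, Weight} has no BCNF violation.

{InspectorID, MachineID}; {InspectorID, Material, Weight}; {Material, ShiftID}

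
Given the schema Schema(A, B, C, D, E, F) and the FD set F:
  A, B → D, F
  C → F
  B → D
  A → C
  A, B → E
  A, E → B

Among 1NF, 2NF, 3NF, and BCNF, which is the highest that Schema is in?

1NF

Candidate keys: {A, B}, {A, E}. Prime attributes: {A, B, E}.
C → F breaks BCNF: {C}⁺ = {C, F}, so {C} is not a superkey.
C → F has non-prime {F} on the right and a non-superkey on the left, so 3NF fails.
Since {A} ⊂ {A, B} and {A}⁺ ⊇ {C, F} with {C, F} non-prime, there is a partial dependency; 2NF fails.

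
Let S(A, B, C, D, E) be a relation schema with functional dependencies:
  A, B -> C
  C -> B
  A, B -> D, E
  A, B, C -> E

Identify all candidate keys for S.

{A, B}, {A, C}

Attributes never on any right-hand side: {A} — every candidate key must contain it.
Closure of {A, B} is {A, B, C, D, E}, the whole schema; {A, B} is a candidate key.
Closure of {A, C} is {A, B, C, D, E}, the whole schema; {A, C} is a candidate key.
Any other superkey properly contains one of these, so there are no further candidate keys.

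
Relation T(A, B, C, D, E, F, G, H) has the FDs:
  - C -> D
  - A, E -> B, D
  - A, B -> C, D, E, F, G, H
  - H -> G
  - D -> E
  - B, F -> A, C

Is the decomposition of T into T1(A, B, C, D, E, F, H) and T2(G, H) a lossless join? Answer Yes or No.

Common attributes: {H}; their closure is {G, H}.
This includes all of T2, so the common attributes are a superkey of T2 — the join is lossless.

Yes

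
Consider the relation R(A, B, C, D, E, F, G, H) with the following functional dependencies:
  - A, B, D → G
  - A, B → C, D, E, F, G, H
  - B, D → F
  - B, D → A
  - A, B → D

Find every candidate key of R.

{A, B}, {B, D}

{B} never appears on the right of any FD, so every key must include it.
Closure of {A, B} is {A, B, C, D, E, F, G, H}, the whole schema; {A, B} is a candidate key.
Closure of {B, D} is {A, B, C, D, E, F, G, H}, the whole schema; {B, D} is a candidate key.
Any other superkey properly contains one of these, so there are no further candidate keys.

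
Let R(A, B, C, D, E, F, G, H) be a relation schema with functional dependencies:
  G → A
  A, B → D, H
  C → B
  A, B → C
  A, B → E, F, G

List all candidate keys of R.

{A, B}, {A, C}, {B, G}, {C, G}

{A, B} is a candidate key since {A, B}⁺ = {A, B, C, D, E, F, G, H} covers every attribute.
{A, C} is a candidate key since {A, C}⁺ = {A, B, C, D, E, F, G, H} covers every attribute.
{B, G} is a candidate key since {B, G}⁺ = {A, B, C, D, E, F, G, H} covers every attribute.
{C, G} is a candidate key since {C, G}⁺ = {A, B, C, D, E, F, G, H} covers every attribute.
No proper subset of any of these is a key, and no other minimal superkey exists.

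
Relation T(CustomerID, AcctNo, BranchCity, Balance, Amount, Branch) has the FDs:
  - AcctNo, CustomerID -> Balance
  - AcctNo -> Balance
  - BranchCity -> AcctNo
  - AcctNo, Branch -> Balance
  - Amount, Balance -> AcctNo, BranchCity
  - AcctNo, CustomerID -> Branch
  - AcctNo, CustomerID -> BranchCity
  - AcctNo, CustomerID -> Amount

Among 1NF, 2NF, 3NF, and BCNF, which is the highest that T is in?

Candidate keys: {AcctNo, CustomerID}, {Amount, Balance, CustomerID}, {BranchCity, CustomerID}. Prime attributes: {AcctNo, Amount, Balance, BranchCity, CustomerID}.
AcctNo -> Balance breaks BCNF: {AcctNo}⁺ = {AcctNo, Balance}, so {AcctNo} is not a superkey.
But every attribute on its right side ({Balance}) is prime, and the same holds for every other non-superkey FD, so 3NF still holds.

3NF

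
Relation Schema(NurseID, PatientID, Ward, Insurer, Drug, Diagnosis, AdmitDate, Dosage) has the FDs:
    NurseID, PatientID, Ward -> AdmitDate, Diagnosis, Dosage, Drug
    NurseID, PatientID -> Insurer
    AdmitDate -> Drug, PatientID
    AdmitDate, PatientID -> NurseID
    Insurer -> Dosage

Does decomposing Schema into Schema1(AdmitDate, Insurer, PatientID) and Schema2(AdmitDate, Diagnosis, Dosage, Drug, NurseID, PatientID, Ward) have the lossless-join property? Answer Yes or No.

Yes

Schema1 ∩ Schema2 = {AdmitDate, PatientID}; its closure under F is {AdmitDate, Dosage, Drug, Insurer, NurseID, PatientID}.
This includes all of Schema1, so the common attributes are a superkey of Schema1 — the join is lossless.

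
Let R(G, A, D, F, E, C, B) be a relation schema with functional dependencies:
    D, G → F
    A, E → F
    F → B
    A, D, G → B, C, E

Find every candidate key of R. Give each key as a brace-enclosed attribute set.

No FD produces {A, D, G}, so they must be in every candidate key.
{A, D, G}⁺ = {A, B, C, D, E, F, G} — all of the relation — so {A, D, G} is a candidate key.
Every other attribute set either contains this one or has a smaller closure.

{A, D, G}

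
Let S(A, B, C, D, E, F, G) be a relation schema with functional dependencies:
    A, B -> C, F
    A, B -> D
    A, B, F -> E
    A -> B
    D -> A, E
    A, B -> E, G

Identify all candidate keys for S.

Closure of {A} is {A, B, C, D, E, F, G}, the whole schema; {A} is a candidate key.
Closure of {D} is {A, B, C, D, E, F, G}, the whole schema; {D} is a candidate key.
No proper subset of any of these is a key, and no other minimal superkey exists.

{A}, {D}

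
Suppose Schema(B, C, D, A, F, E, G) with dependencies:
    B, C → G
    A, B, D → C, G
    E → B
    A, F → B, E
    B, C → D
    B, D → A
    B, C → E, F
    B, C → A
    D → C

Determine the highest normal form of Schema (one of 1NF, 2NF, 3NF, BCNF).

Candidate keys: {A, C, F}, {A, D, F}, {B, C}, {B, D}, {C, E}, {D, E}. Prime attributes: {A, B, C, D, E, F}.
E → B breaks BCNF: {E}⁺ = {B, E}, so {E} is not a superkey.
Since {B} ⊆ prime attributes and every other non-superkey FD also has a prime right side, the schema is in 3NF.

3NF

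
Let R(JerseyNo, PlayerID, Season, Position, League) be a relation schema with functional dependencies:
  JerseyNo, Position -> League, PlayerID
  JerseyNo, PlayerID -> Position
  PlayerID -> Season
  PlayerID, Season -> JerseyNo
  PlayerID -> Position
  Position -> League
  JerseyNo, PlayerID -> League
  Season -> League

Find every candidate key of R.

{JerseyNo, Position}, {PlayerID}

Closure of {PlayerID} is {JerseyNo, League, PlayerID, Position, Season}, the whole schema; {PlayerID} is a candidate key.
Closure of {JerseyNo, Position} is {JerseyNo, League, PlayerID, Position, Season}, the whole schema; {JerseyNo, Position} is a candidate key.
Any other superkey properly contains one of these, so there are no further candidate keys.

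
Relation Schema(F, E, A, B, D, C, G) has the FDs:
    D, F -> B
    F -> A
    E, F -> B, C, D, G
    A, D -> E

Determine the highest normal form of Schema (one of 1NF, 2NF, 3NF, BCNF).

Candidate keys: {D, F}, {E, F}. Prime attributes: {D, E, F}.
F -> A breaks BCNF: {F}⁺ = {A, F}, so {F} is not a superkey.
F -> A has non-prime {A} on the right and a non-superkey on the left, so 3NF fails.
The proper key subset {F} of {D, F} determines non-prime {A}, so the relation is not even in 2NF.

1NF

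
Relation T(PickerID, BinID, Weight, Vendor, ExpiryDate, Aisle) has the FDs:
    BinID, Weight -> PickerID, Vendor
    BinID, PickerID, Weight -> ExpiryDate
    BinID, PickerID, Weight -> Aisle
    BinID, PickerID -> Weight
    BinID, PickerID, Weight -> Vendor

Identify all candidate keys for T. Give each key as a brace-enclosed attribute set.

No FD produces {BinID}, so it must be in every candidate key.
{BinID, PickerID} is a candidate key since {BinID, PickerID}⁺ = {Aisle, BinID, ExpiryDate, PickerID, Vendor, Weight} covers every attribute.
{BinID, Weight} is a candidate key since {BinID, Weight}⁺ = {Aisle, BinID, ExpiryDate, PickerID, Vendor, Weight} covers every attribute.
These are minimal and exhaustive — every other superkey contains one of them.

{BinID, PickerID}, {BinID, Weight}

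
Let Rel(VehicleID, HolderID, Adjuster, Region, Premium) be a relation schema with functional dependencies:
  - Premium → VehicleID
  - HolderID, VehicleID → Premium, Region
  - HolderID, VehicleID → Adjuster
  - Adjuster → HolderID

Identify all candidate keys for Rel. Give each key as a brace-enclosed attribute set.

{Adjuster, Premium} is a candidate key since {Adjuster, Premium}⁺ = {Adjuster, HolderID, Premium, Region, VehicleID} covers every attribute.
{Adjuster, VehicleID} is a candidate key since {Adjuster, VehicleID}⁺ = {Adjuster, HolderID, Premium, Region, VehicleID} covers every attribute.
{HolderID, Premium} is a candidate key since {HolderID, Premium}⁺ = {Adjuster, HolderID, Premium, Region, VehicleID} covers every attribute.
{HolderID, VehicleID} is a candidate key since {HolderID, VehicleID}⁺ = {Adjuster, HolderID, Premium, Region, VehicleID} covers every attribute.
Any other superkey properly contains one of these, so there are no further candidate keys.

{Adjuster, Premium}, {Adjuster, VehicleID}, {HolderID, Premium}, {HolderID, VehicleID}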